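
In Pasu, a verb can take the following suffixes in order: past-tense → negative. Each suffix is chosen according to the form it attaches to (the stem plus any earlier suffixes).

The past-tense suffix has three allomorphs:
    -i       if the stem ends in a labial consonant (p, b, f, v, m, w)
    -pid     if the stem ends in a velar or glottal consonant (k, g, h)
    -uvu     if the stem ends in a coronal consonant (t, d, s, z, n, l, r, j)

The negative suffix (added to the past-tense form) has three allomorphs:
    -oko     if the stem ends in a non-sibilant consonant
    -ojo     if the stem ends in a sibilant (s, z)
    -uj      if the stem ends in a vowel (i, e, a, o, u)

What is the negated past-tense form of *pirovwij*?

*pirovwij*: final consonant = /j/, coronal → -uvu → *pirovwijuvu*.
Since the final sound of the past-tense form *pirovwijuvu* is /u/ (a vowel), it takes -uj, giving *pirovwijuvuuj*.

pirovwijuvuuj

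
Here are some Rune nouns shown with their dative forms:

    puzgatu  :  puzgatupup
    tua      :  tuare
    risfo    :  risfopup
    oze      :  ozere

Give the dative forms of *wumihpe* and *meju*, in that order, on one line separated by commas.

The suffix is conditioned by the last vowel: -pup when the last vowel of the stem is a rounded vowel (*puzgatu*, *risfo*); -re when the last vowel of the stem is an unrounded vowel (*tua*, *oze*).
*wumihpe* — last vowel /e/ (an unrounded vowel) → -re → *wumihpere*.
*meju* — last vowel /u/ (a rounded vowel) → -pup → *mejupup*.

wumihpere, mejupup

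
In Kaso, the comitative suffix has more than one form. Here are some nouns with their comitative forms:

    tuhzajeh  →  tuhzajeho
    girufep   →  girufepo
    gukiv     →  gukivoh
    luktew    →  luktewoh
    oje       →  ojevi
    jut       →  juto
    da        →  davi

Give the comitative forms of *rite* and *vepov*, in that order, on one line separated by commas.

The pattern is voicing of the final sound: -o when the stem ends in a voiceless consonant (*tuhzajeh*, *girufep*, *jut*); -oh when the stem ends in a voiced consonant (*gukiv*, *luktew*); -vi when the stem ends in a vowel (*oje*, *da*).
The final sound of *rite* is /e/, which is a vowel, so the suffix is -vi, giving *ritevi*.
*vepov* — final sound /v/ (a voiced consonant) → -oh → *vepovoh*.

ritevi, vepovoh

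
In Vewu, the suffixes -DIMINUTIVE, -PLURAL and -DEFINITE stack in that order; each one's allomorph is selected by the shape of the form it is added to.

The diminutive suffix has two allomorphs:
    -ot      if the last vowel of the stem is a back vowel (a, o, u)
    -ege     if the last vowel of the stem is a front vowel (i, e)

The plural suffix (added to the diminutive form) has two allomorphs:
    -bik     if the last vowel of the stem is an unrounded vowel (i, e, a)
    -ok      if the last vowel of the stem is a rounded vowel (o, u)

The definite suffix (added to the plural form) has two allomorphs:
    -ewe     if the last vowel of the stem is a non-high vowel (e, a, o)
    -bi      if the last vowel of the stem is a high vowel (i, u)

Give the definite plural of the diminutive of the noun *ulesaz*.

Since the last vowel of *ulesaz* is /a/ (a back vowel), it takes -ot, giving *ulesazot*.
The last vowel of the diminutive form *ulesazot* is /o/, which is a rounded vowel, so the plural suffix is -ok, giving *ulesazotok*.
The last vowel of the plural form *ulesazotok* is /o/, which is a non-high vowel, so the definite suffix is -ewe, giving *ulesazotokewe*.

ulesazotokewe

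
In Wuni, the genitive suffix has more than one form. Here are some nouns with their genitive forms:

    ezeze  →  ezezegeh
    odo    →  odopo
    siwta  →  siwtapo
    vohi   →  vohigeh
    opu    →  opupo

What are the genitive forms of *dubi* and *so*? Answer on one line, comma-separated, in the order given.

dubigeh, sopo

The alternation tracks the last vowel of the stem — -geh when the last vowel of the stem is a front vowel (*ezeze*, *vohi*); -po when the last vowel of the stem is a back vowel (*odo*, *siwta*, *opu*).
The last vowel of *dubi* is /i/, which is a front vowel, so the suffix is -geh, giving *dubigeh*.
The last vowel of *so* is /o/, which is a back vowel, so the suffix is -po, giving *sopo*.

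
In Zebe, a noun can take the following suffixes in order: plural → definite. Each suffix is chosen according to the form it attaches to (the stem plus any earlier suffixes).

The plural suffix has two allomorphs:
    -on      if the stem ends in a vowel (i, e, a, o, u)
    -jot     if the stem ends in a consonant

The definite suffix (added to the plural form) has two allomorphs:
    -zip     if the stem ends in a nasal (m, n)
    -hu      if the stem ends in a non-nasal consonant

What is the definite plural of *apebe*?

*apebe*: final sound = /e/, a vowel → -on → *apebeon*.
The final consonant of the plural form *apebeon* is /n/, which is a nasal, so the definite suffix is -zip, giving *apebeonzip*.

apebeonzip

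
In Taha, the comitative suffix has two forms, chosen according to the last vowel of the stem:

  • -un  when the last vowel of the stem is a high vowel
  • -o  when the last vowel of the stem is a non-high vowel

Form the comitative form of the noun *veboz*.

vebozo

*veboz* — last vowel /o/ (a non-high vowel) → -o → *vebozo*.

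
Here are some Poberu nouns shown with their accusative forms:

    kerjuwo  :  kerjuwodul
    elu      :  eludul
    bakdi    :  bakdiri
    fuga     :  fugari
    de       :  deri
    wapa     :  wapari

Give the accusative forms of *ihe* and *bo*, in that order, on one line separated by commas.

iheri, bodul

The pattern is rounding harmony: -dul when the last vowel of the stem is a rounded vowel (*kerjuwo*, *elu*); -ri when the last vowel of the stem is an unrounded vowel (*bakdi*, *fuga*, *de*, *wapa*).
*ihe*: last vowel = /e/, an unrounded vowel → -ri → *iheri*.
*bo*: last vowel = /o/, a rounded vowel → -dul → *bodul*.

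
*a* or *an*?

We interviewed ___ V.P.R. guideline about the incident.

a

The indefinite article is chosen by the initial *sound* of the following word, not its spelling.
The initialism *V.P.R.* is read letter by letter; the first letter, V, is pronounced /viː/, which begins with a consonant sound.
So the article is *a*: We interviewed a V.P.R. guideline about the incident.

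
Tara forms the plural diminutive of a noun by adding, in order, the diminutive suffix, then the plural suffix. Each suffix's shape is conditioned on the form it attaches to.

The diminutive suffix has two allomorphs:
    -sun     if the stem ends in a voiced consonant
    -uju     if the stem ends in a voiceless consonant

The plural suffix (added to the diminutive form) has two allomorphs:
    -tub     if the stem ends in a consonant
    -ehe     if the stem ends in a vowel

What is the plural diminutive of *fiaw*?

Since the final consonant of *fiaw* is /w/ (voiced), it takes -sun, giving *fiawsun*.
The diminutive form *fiawsun*: final sound = /n/, a consonant → -tub → *fiawsuntub*.

fiawsuntub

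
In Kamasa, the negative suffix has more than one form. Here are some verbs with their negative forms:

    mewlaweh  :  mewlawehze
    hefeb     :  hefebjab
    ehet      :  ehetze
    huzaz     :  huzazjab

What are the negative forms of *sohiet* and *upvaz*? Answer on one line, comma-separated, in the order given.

sohietze, upvazjab

Looking at the final consonant of each stem: -ze when the stem ends in a voiceless consonant (*mewlaweh*, *ehet*); -jab when the stem ends in a voiced consonant (*hefeb*, *huzaz*).
The final consonant of *sohiet* is /t/, which is voiceless, so the suffix is -ze, giving *sohietze*.
The final consonant of *upvaz* is /z/, which is voiced, so the suffix is -jab, giving *upvazjab*.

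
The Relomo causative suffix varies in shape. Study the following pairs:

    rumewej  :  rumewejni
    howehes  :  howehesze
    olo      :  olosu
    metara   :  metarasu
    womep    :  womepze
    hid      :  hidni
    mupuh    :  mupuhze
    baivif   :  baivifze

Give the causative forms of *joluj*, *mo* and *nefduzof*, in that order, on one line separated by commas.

The pattern is voicing of the final sound: -ze when the stem ends in a voiceless consonant (*howehes*, *womep*, *mupuh*, *baivif*); -ni when the stem ends in a voiced consonant (*rumewej*, *hid*); -su when the stem ends in a vowel (*olo*, *metara*).
The final sound of *joluj* is /j/, which is a voiced consonant, so the suffix is -ni, giving *jolujni*.
The final sound of *mo* is /o/, which is a vowel, so the suffix is -su, giving *mosu*.
The final sound of *nefduzof* is /f/, which is a voiceless consonant, so the suffix is -ze, giving *nefduzofze*.

jolujni, mosu, nefduzofze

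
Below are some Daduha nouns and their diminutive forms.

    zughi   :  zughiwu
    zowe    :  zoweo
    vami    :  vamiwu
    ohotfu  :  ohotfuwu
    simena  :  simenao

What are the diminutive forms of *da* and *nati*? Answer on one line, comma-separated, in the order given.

dao, natiwu

The pattern is height harmony: -wu when the last vowel of the stem is a high vowel (*zughi*, *vami*, *ohotfu*); -o when the last vowel of the stem is a non-high vowel (*zowe*, *simena*).
*da* — last vowel /a/ (a non-high vowel) → -o → *dao*.
The last vowel of *nati* is /i/, which is a high vowel, so the suffix is -wu, giving *natiwu*.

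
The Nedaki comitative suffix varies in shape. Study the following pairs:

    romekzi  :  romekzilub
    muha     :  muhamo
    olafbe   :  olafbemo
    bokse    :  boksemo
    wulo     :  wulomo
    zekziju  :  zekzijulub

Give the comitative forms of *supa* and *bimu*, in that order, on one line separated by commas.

The alternation tracks the last vowel of the stem — -lub when the last vowel of the stem is a high vowel (*romekzi*, *zekziju*); -mo when the last vowel of the stem is a non-high vowel (*muha*, *olafbe*, *bokse*, *wulo*).
*supa* — last vowel /a/ (a non-high vowel) → -mo → *supamo*.
The last vowel of *bimu* is /u/, which is a high vowel, so the suffix is -lub, giving *bimulub*.

supamo, bimulub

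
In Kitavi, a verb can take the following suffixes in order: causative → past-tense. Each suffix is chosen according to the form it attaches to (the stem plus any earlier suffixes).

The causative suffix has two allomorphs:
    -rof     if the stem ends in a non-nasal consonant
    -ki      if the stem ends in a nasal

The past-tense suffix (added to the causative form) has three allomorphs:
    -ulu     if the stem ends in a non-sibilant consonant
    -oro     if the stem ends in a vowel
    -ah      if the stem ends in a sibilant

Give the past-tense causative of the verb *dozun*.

The final consonant of *dozun* is /n/, which is a nasal, so the causative suffix is -ki, giving *dozunki*.
Since the final sound of the causative form *dozunki* is /i/ (a vowel), it takes -oro, giving *dozunkioro*.

dozunkioro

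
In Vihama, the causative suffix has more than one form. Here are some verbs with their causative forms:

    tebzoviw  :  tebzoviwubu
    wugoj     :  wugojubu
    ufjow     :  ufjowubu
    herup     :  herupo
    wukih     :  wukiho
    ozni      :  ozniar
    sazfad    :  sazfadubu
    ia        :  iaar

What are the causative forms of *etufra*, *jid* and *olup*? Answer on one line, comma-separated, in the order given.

etufraar, jidubu, olupo

The pattern is voicing of the final sound: -o when the stem ends in a voiceless consonant (*herup*, *wukih*); -ubu when the stem ends in a voiced consonant (*tebzoviw*, *wugoj*, *ufjow*, *sazfad*); -ar when the stem ends in a vowel (*ozni*, *ia*).
Since the final sound of *etufra* is /a/ (a vowel), it takes -ar, giving *etufraar*.
*jid*: final sound = /d/, a voiced consonant → -ubu → *jidubu*.
*olup*: final sound = /p/, a voiceless consonant → -o → *olupo*.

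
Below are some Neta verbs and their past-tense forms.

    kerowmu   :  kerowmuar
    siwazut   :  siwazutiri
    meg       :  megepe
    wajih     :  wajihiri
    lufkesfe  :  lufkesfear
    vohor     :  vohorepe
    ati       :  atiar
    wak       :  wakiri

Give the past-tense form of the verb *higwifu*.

The pattern is voicing of the final sound: -iri when the stem ends in a voiceless consonant (*siwazut*, *wajih*, *wak*); -epe when the stem ends in a voiced consonant (*meg*, *vohor*); -ar when the stem ends in a vowel (*kerowmu*, *lufkesfe*, *ati*).
*higwifu* — final sound /u/ (a vowel) → -ar → *higwifuar*.

higwifuar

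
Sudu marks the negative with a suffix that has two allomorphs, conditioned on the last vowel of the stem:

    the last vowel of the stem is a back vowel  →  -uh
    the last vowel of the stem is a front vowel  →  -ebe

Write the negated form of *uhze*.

uhzeebe

Since the last vowel of *uhze* is /e/ (a front vowel), it takes -ebe, giving *uhzeebe*.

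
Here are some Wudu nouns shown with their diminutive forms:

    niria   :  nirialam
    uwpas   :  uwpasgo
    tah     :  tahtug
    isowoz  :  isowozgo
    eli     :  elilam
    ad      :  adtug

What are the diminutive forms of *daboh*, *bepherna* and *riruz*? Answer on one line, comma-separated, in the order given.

The pattern is sibilance of the final sound: -go when the stem ends in a sibilant (*uwpas*, *isowoz*); -tug when the stem ends in a non-sibilant consonant (*tah*, *ad*); -lam when the stem ends in a vowel (*niria*, *eli*).
*daboh* — final sound /h/ (a non-sibilant consonant) → -tug → *dabohtug*.
*bepherna* — final sound /a/ (a vowel) → -lam → *bephernalam*.
The final sound of *riruz* is /z/, which is a sibilant, so the suffix is -go, giving *riruzgo*.

dabohtug, bephernalam, riruzgo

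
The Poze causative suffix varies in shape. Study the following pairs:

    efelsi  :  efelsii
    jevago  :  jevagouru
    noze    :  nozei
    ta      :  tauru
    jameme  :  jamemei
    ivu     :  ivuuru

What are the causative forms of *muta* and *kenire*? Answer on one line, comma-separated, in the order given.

mutauru, kenirei

The pattern is front/back vowel harmony: -i when the last vowel of the stem is a front vowel (*efelsi*, *noze*, *jameme*); -uru when the last vowel of the stem is a back vowel (*jevago*, *ta*, *ivu*).
*muta* — last vowel /a/ (a back vowel) → -uru → *mutauru*.
*kenire* — last vowel /e/ (a front vowel) → -i → *kenirei*.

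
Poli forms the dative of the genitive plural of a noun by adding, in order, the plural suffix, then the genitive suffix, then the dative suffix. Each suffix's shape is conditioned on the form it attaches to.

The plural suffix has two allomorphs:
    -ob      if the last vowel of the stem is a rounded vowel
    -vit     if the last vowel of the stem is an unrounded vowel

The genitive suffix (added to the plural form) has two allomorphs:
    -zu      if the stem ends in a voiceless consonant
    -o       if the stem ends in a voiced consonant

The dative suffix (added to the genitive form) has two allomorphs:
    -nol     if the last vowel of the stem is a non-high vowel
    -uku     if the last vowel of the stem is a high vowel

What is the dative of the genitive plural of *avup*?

*avup* — last vowel /u/ (a rounded vowel) → -ob → *avupob*.
Since the final consonant of the plural form *avupob* is /b/ (voiced), it takes -o, giving *avupobo*.
Since the last vowel of the genitive form *avupobo* is /o/ (a non-high vowel), it takes -nol, giving *avupobonol*.

avupobonol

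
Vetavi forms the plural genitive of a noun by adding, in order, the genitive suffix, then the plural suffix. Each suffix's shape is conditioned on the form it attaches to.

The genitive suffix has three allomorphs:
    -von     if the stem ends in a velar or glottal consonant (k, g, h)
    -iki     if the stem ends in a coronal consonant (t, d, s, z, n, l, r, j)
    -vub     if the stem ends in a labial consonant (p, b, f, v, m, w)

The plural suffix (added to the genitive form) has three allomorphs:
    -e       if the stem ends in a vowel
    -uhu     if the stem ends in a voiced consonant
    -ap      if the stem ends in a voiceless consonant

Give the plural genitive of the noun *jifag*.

*jifag* — final consonant /g/ (velar/glottal) → -von → *jifagvon*.
The final sound of the genitive form *jifagvon* is /n/, which is a voiced consonant, so the plural suffix is -uhu, giving *jifagvonuhu*.

jifagvonuhu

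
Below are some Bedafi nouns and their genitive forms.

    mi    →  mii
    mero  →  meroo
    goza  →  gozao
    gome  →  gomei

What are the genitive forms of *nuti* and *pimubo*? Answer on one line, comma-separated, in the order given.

The suffix is conditioned by the last vowel: -i when the last vowel of the stem is a front vowel (*mi*, *gome*); -o when the last vowel of the stem is a back vowel (*mero*, *goza*).
*nuti*: last vowel = /i/, a front vowel → -i → *nutii*.
Since the last vowel of *pimubo* is /o/ (a back vowel), it takes -o, giving *pimuboo*.

nutii, pimuboo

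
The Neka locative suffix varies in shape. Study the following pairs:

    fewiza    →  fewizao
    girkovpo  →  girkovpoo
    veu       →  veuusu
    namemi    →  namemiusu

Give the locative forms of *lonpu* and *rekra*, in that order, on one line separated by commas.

lonpuusu, rekrao

The suffix is conditioned by the last vowel: -usu when the last vowel of the stem is a high vowel (*veu*, *namemi*); -o when the last vowel of the stem is a non-high vowel (*fewiza*, *girkovpo*).
*lonpu* — last vowel /u/ (a high vowel) → -usu → *lonpuusu*.
The last vowel of *rekra* is /a/, which is a non-high vowel, so the suffix is -o, giving *rekrao*.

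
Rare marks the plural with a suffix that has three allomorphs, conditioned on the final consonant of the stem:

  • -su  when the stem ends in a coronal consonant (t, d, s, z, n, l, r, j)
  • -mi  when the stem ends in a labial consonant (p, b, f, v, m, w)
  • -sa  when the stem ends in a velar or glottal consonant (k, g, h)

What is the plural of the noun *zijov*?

zijovmi

*zijov*: final consonant = /v/, labial → -mi → *zijovmi*.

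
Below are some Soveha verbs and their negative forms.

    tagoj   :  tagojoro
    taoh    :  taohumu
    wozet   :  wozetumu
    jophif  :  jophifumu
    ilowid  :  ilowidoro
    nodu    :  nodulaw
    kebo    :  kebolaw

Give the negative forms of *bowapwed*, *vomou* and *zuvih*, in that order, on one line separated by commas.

bowapwedoro, vomoulaw, zuvihumu

The alternation tracks the final sound of the stem — -umu when the stem ends in a voiceless consonant (*taoh*, *wozet*, *jophif*); -oro when the stem ends in a voiced consonant (*tagoj*, *ilowid*); -law when the stem ends in a vowel (*nodu*, *kebo*).
The final sound of *bowapwed* is /d/, which is a voiced consonant, so the suffix is -oro, giving *bowapwedoro*.
*vomou*: final sound = /u/, a vowel → -law → *vomoulaw*.
Since the final sound of *zuvih* is /h/ (a voiceless consonant), it takes -umu, giving *zuvihumu*.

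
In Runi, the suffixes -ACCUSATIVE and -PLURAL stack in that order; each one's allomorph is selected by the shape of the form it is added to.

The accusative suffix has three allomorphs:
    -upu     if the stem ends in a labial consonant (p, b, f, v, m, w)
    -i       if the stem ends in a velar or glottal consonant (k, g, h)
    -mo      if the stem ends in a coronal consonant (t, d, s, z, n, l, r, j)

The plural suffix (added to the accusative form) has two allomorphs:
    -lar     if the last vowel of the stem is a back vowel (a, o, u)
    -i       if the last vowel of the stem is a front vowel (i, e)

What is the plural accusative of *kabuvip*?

*kabuvip* — final consonant /p/ (labial) → -upu → *kabuvipupu*.
The last vowel of the accusative form *kabuvipupu* is /u/, which is a back vowel, so the plural suffix is -lar, giving *kabuvipupular*.

kabuvipupular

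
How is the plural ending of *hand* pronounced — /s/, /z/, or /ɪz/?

The stem *hand* ends in a voiced non-sibilant sound.
The plural suffix surfaces as /ɪz/ after sibilants, /s/ after other voiceless consonants, and /z/ after other voiced sounds.
So the plural -s on *hand* is pronounced /z/.

/z/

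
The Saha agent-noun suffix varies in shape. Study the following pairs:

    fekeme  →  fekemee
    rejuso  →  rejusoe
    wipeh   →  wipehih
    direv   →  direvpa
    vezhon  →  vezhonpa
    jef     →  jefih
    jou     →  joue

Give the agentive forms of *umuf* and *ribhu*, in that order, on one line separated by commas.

umufih, ribhue

The alternation tracks the final sound of the stem — -ih when the stem ends in a voiceless consonant (*wipeh*, *jef*); -pa when the stem ends in a voiced consonant (*direv*, *vezhon*); -e when the stem ends in a vowel (*fekeme*, *rejuso*, *jou*).
Since the final sound of *umuf* is /f/ (a voiceless consonant), it takes -ih, giving *umufih*.
*ribhu* — final sound /u/ (a vowel) → -e → *ribhue*.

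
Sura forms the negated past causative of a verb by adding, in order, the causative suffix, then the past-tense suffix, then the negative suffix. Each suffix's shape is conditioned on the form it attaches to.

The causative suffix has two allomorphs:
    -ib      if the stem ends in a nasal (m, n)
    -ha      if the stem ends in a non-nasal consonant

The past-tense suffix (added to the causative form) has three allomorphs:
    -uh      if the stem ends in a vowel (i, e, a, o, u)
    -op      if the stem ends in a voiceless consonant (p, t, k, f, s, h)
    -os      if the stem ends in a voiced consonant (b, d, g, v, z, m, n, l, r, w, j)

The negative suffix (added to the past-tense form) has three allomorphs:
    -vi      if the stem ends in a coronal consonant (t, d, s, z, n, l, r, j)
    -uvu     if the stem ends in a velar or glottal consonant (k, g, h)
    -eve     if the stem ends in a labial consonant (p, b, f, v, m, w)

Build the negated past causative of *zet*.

*zet* — final consonant /t/ (non-nasal) → -ha → *zetha*.
The final sound of the causative form *zetha* is /a/, which is a vowel, so the past-tense suffix is -uh, giving *zethauh*.
Since the final consonant of the past-tense form *zethauh* is /h/ (velar/glottal), it takes -uvu, giving *zethauhuvu*.

zethauhuvu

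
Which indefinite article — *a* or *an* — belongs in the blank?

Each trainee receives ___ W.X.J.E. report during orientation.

The indefinite article is chosen by the initial *sound* of the following word, not its spelling.
The initialism *W.X.J.E.* is read letter by letter; the first letter, W, is pronounced /ˈdʌbəl.juː/, which begins with a consonant sound.
So the article is *a*: Each trainee receives a W.X.J.E. report during orientation.

a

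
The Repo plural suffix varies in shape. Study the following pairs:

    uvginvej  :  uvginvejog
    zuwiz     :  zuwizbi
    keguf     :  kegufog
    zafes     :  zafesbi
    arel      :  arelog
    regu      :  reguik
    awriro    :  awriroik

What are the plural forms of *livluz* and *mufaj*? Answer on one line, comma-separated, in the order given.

The pattern is sibilance of the final sound: -bi when the stem ends in a sibilant (*zuwiz*, *zafes*); -og when the stem ends in a non-sibilant consonant (*uvginvej*, *keguf*, *arel*); -ik when the stem ends in a vowel (*regu*, *awriro*).
Since the final sound of *livluz* is /z/ (a sibilant), it takes -bi, giving *livluzbi*.
Since the final sound of *mufaj* is /j/ (a non-sibilant consonant), it takes -og, giving *mufajog*.

livluzbi, mufajog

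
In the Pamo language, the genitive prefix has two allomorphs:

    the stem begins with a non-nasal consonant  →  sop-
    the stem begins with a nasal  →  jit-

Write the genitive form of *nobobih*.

jitnobobih

*nobobih*: first consonant = /n/, a nasal → jit- → *jitnobobih*.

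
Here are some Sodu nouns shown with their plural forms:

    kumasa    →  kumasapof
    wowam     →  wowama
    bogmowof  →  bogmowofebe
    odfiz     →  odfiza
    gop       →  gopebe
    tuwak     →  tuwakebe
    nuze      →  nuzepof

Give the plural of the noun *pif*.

pifebe

Looking at the final sound of each stem: -ebe when the stem ends in a voiceless consonant (*bogmowof*, *gop*, *tuwak*); -a when the stem ends in a voiced consonant (*wowam*, *odfiz*); -pof when the stem ends in a vowel (*kumasa*, *nuze*).
The final sound of *pif* is /f/, which is a voiceless consonant, so the suffix is -ebe, giving *pifebe*.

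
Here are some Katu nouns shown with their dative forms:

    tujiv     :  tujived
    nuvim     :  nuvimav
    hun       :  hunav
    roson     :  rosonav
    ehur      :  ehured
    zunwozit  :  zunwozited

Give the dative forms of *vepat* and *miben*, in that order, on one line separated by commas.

vepated, mibenav

The alternation tracks the final consonant of the stem — -av when the stem ends in a nasal (*nuvim*, *hun*, *roson*); -ed when the stem ends in a non-nasal consonant (*tujiv*, *ehur*, *zunwozit*).
The final consonant of *vepat* is /t/, which is non-nasal, so the suffix is -ed, giving *vepated*.
*miben*: final consonant = /n/, a nasal → -av → *mibenav*.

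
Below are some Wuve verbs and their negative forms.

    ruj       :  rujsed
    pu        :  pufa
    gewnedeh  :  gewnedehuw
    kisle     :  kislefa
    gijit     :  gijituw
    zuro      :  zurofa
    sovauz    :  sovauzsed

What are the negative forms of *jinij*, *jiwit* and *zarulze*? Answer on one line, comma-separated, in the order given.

Looking at the final sound of each stem: -uw when the stem ends in a voiceless consonant (*gewnedeh*, *gijit*); -sed when the stem ends in a voiced consonant (*ruj*, *sovauz*); -fa when the stem ends in a vowel (*pu*, *kisle*, *zuro*).
Since the final sound of *jinij* is /j/ (a voiced consonant), it takes -sed, giving *jinijsed*.
*jiwit*: final sound = /t/, a voiceless consonant → -uw → *jiwituw*.
Since the final sound of *zarulze* is /e/ (a vowel), it takes -fa, giving *zarulzefa*.

jinijsed, jiwituw, zarulzefa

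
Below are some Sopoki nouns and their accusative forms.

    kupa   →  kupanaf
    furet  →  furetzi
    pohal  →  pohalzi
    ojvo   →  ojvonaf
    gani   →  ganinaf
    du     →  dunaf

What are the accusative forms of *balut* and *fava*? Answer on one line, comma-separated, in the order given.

Looking at the final sound of each stem: -zi when the stem ends in a consonant (*furet*, *pohal*); -naf when the stem ends in a vowel (*kupa*, *ojvo*, *gani*, *du*).
Since the final sound of *balut* is /t/ (a consonant), it takes -zi, giving *balutzi*.
The final sound of *fava* is /a/, which is a vowel, so the suffix is -naf, giving *favanaf*.

balutzi, favanaf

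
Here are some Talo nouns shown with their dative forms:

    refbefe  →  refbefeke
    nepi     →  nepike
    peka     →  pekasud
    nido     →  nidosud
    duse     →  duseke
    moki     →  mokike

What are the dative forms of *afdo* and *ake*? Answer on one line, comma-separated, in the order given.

Looking at the last vowel of each stem: -ke when the last vowel of the stem is a front vowel (*refbefe*, *nepi*, *duse*, *moki*); -sud when the last vowel of the stem is a back vowel (*peka*, *nido*).
*afdo*: last vowel = /o/, a back vowel → -sud → *afdosud*.
*ake* — last vowel /e/ (a front vowel) → -ke → *akeke*.

afdosud, akeke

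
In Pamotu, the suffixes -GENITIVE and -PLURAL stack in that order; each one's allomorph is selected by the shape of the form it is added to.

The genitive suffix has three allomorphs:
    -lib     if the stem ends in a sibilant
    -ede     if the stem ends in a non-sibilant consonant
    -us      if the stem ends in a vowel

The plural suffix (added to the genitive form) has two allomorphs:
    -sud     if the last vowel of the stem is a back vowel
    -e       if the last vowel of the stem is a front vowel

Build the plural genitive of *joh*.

johedee

Since the final sound of *joh* is /h/ (a non-sibilant consonant), it takes -ede, giving *johede*.
The genitive form *johede* — last vowel /e/ (a front vowel) → -e → *johedee*.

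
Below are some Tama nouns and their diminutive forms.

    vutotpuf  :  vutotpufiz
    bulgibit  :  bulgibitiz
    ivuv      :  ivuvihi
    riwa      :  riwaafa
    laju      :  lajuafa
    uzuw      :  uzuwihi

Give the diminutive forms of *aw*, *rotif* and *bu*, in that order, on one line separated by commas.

awihi, rotifiz, buafa

Looking at the final sound of each stem: -iz when the stem ends in a voiceless consonant (*vutotpuf*, *bulgibit*); -ihi when the stem ends in a voiced consonant (*ivuv*, *uzuw*); -afa when the stem ends in a vowel (*riwa*, *laju*).
The final sound of *aw* is /w/, which is a voiced consonant, so the suffix is -ihi, giving *awihi*.
*rotif* — final sound /f/ (a voiceless consonant) → -iz → *rotifiz*.
*bu* — final sound /u/ (a vowel) → -afa → *buafa*.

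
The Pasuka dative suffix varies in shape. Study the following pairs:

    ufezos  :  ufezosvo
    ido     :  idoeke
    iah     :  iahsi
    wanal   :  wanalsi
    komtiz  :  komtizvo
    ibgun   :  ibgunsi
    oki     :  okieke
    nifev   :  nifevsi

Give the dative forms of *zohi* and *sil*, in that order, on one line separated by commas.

The alternation tracks the final sound of the stem — -vo when the stem ends in a sibilant (*ufezos*, *komtiz*); -si when the stem ends in a non-sibilant consonant (*iah*, *wanal*, *ibgun*, *nifev*); -eke when the stem ends in a vowel (*ido*, *oki*).
Since the final sound of *zohi* is /i/ (a vowel), it takes -eke, giving *zohieke*.
*sil* — final sound /l/ (a non-sibilant consonant) → -si → *silsi*.

zohieke, silsi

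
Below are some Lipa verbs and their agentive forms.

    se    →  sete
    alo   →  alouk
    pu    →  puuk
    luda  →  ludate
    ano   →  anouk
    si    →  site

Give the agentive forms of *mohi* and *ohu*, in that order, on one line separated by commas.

The pattern is rounding harmony: -uk when the last vowel of the stem is a rounded vowel (*alo*, *pu*, *ano*); -te when the last vowel of the stem is an unrounded vowel (*se*, *luda*, *si*).
Since the last vowel of *mohi* is /i/ (an unrounded vowel), it takes -te, giving *mohite*.
*ohu*: last vowel = /u/, a rounded vowel → -uk → *ohuuk*.

mohite, ohuuk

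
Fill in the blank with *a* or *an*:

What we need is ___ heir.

The indefinite article is chosen by the initial *sound* of the following word, not its spelling.
*heir* begins with the sound /ɛ/ (silent h) — a vowel sound.
So the article is *an*: What we need is an heir.

an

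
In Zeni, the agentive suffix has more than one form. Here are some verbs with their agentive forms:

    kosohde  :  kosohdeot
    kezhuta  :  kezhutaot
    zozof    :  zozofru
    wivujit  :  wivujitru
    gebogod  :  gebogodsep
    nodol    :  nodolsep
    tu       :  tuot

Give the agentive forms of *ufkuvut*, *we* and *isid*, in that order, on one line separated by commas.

ufkuvutru, weot, isidsep

Looking at the final sound of each stem: -ru when the stem ends in a voiceless consonant (*zozof*, *wivujit*); -sep when the stem ends in a voiced consonant (*gebogod*, *nodol*); -ot when the stem ends in a vowel (*kosohde*, *kezhuta*, *tu*).
*ufkuvut*: final sound = /t/, a voiceless consonant → -ru → *ufkuvutru*.
*we* — final sound /e/ (a vowel) → -ot → *weot*.
The final sound of *isid* is /d/, which is a voiced consonant, so the suffix is -sep, giving *isidsep*.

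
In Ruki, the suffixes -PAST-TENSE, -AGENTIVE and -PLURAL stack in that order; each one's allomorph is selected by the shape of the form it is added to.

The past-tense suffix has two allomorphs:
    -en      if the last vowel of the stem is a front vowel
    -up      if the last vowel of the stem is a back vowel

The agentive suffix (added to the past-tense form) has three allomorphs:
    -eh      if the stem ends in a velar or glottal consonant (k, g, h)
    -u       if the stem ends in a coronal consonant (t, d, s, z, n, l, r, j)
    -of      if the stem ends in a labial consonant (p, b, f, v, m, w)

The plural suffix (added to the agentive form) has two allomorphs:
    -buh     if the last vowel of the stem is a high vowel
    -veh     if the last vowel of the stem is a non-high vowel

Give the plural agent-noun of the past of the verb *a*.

aupofveh

The last vowel of *a* is /a/, which is a back vowel, so the past-tense suffix is -up, giving *aup*.
Since the final consonant of the past-tense form *aup* is /p/ (labial), it takes -of, giving *aupof*.
The agentive form *aupof* — last vowel /o/ (a non-high vowel) → -veh → *aupofveh*.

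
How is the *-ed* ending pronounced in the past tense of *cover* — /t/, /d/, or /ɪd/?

/d/

The stem *cover* ends in a voiced sound other than /d/.
The -ed suffix is realized as /ɪd/ after /t, d/; as /t/ after other voiceless consonants; and as /d/ after other voiced sounds.
So -ed on *cover* is pronounced /d/.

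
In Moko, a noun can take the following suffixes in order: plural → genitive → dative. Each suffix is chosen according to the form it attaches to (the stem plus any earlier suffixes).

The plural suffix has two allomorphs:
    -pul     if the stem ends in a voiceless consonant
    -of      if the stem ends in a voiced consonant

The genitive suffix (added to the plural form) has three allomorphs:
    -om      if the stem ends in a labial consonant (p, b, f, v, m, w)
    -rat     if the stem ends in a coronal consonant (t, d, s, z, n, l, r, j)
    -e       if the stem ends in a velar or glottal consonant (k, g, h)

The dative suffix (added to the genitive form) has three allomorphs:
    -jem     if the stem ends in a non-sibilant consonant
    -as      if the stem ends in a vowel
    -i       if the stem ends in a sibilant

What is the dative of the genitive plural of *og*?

Since the final consonant of *og* is /g/ (voiced), it takes -of, giving *ogof*.
The plural form *ogof*: final consonant = /f/, labial → -om → *ogofom*.
The genitive form *ogofom*: final sound = /m/, a non-sibilant consonant → -jem → *ogofomjem*.

ogofomjem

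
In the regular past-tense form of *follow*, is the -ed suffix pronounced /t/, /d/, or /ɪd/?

/d/

The stem *follow* ends in a voiced sound other than /d/.
The -ed suffix is realized as /ɪd/ after /t, d/; as /t/ after other voiceless consonants; and as /d/ after other voiced sounds.
So -ed on *follow* is pronounced /d/.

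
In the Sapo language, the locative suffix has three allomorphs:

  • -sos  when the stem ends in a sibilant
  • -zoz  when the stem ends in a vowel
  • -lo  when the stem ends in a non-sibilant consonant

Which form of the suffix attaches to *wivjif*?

-lo

*wivjif*: final sound = /f/, a non-sibilant consonant → -lo.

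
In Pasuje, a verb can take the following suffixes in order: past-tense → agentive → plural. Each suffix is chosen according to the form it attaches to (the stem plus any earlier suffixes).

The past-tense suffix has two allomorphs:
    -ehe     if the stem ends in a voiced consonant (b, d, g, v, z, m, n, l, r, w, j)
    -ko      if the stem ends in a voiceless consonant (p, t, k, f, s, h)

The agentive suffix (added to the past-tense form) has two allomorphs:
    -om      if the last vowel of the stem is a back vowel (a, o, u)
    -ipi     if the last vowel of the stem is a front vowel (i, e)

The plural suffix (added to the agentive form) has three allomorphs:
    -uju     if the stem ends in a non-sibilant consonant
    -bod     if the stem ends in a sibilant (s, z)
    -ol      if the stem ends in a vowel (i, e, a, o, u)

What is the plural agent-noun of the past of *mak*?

makkoomuju

Since the final consonant of *mak* is /k/ (voiceless), it takes -ko, giving *makko*.
The past-tense form *makko* — last vowel /o/ (a back vowel) → -om → *makkoom*.
The agentive form *makkoom*: final sound = /m/, a non-sibilant consonant → -uju → *makkoomuju*.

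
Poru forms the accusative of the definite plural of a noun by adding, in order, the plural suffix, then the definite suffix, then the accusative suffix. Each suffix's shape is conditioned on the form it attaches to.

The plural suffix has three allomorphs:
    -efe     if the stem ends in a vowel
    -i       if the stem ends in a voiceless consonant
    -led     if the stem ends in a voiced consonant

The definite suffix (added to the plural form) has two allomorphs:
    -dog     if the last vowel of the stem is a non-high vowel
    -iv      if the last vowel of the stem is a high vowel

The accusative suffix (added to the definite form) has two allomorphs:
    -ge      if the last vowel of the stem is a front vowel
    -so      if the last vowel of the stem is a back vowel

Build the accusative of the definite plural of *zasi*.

*zasi* — final sound /i/ (a vowel) → -efe → *zasiefe*.
The plural form *zasiefe* — last vowel /e/ (a non-high vowel) → -dog → *zasiefedog*.
The definite form *zasiefedog*: last vowel = /o/, a back vowel → -so → *zasiefedogso*.

zasiefedogso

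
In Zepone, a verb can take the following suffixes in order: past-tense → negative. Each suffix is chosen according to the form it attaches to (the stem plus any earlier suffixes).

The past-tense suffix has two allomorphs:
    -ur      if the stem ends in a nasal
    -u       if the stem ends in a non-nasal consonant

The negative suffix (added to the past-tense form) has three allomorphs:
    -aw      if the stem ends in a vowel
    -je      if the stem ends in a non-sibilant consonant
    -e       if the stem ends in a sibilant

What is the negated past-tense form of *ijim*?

*ijim* — final consonant /m/ (a nasal) → -ur → *ijimur*.
The past-tense form *ijimur* — final sound /r/ (a non-sibilant consonant) → -je → *ijimurje*.

ijimurje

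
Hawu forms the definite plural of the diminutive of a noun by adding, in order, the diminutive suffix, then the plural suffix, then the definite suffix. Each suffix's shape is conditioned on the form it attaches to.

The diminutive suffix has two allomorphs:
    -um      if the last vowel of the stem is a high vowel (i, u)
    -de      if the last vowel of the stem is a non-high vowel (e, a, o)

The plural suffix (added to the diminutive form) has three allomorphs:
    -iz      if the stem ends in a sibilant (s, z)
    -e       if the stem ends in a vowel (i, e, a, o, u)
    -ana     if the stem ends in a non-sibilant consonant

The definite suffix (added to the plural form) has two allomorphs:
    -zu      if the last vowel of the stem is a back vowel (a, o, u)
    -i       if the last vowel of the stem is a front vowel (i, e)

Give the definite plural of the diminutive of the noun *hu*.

*hu*: last vowel = /u/, a high vowel → -um → *huum*.
The diminutive form *huum* — final sound /m/ (a non-sibilant consonant) → -ana → *huumana*.
The plural form *huumana*: last vowel = /a/, a back vowel → -zu → *huumanazu*.

huumanazu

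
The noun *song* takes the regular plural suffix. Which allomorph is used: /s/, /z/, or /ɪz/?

The stem *song* ends in a voiced non-sibilant sound.
The plural suffix surfaces as /ɪz/ after sibilants, /s/ after other voiceless consonants, and /z/ after other voiced sounds.
So the plural -s on *song* is pronounced /z/.

/z/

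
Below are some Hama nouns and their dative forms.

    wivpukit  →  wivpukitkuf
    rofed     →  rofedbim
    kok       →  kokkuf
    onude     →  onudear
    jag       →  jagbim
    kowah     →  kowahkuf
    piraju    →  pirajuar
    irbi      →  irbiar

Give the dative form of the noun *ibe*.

ibear

The pattern is voicing of the final sound: -kuf when the stem ends in a voiceless consonant (*wivpukit*, *kok*, *kowah*); -bim when the stem ends in a voiced consonant (*rofed*, *jag*); -ar when the stem ends in a vowel (*onude*, *piraju*, *irbi*).
*ibe* — final sound /e/ (a vowel) → -ar → *ibear*.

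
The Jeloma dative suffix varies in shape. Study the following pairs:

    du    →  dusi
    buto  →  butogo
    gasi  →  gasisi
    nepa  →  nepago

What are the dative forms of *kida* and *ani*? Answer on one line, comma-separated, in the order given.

kidago, anisi

The alternation tracks the last vowel of the stem — -si when the last vowel of the stem is a high vowel (*du*, *gasi*); -go when the last vowel of the stem is a non-high vowel (*buto*, *nepa*).
The last vowel of *kida* is /a/, which is a non-high vowel, so the suffix is -go, giving *kidago*.
*ani*: last vowel = /i/, a high vowel → -si → *anisi*.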